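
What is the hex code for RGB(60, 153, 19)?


R = 60 → 3C (hex)
G = 153 → 99 (hex)
B = 19 → 13 (hex)
Hex = #3C9913


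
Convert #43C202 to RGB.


43 → 67 (R)
C2 → 194 (G)
02 → 2 (B)
= RGB(67, 194, 2)


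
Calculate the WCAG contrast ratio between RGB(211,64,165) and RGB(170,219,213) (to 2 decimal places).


Linearize each sRGB channel c=v/255: c/12.92 if c ≤ 0.04045 else ((c+0.055)/1.055)^2.4
L = 0.2126×R_lin + 0.7152×G_lin + 0.0722×B_lin
Color 1 (211,64,165):
  R=211: 211/255≈0.8275 > 0.04045 → ((0.8275+0.055)/1.055)^2.4 ≈ 0.65141
  G=64: 64/255≈0.2510 > 0.04045 → ((0.2510+0.055)/1.055)^2.4 ≈ 0.05127
  B=165: 165/255≈0.6471 > 0.04045 → ((0.6471+0.055)/1.055)^2.4 ≈ 0.37626
  L1 = 0.2126×0.65141 + 0.7152×0.05127 + 0.0722×0.37626 ≈ 0.20232
Color 2 (170,219,213):
  R=170: 170/255≈0.6667 > 0.04045 → ((0.6667+0.055)/1.055)^2.4 ≈ 0.40198
  G=219: 219/255≈0.8588 > 0.04045 → ((0.8588+0.055)/1.055)^2.4 ≈ 0.70838
  B=213: 213/255≈0.8353 > 0.04045 → ((0.8353+0.055)/1.055)^2.4 ≈ 0.66539
  L2 = 0.2126×0.40198 + 0.7152×0.70838 + 0.0722×0.66539 ≈ 0.64013
Lighter = 0.64013, Darker = 0.20232
Ratio = (L_lighter + 0.05) / (L_darker + 0.05)
Ratio = (0.64013 + 0.05) / (0.20232 + 0.05) = 0.69013 / 0.25232 ≈ 2.7351
Ratio ≈ 2.74:1


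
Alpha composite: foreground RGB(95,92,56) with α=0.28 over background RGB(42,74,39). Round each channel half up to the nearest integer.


C = α×F + (1-α)×B, with 1-α = 0.72
R: 0.28×95 + 0.72×42 = 26.60 + 30.24 = 56.84 → 57
G: 0.28×92 + 0.72×74 = 25.76 + 53.28 = 79.04 → 79
B: 0.28×56 + 0.72×39 = 15.68 + 28.08 = 43.76 → 44
= RGB(57, 79, 44)


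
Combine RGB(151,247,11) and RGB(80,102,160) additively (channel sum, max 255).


Additive: each channel = min(255, C₁+C₂)
R: 151+80 = 231 → 231
G: 247+102 = 349 → 255
B: 11+160 = 171 → 171
= RGB(231, 255, 171)


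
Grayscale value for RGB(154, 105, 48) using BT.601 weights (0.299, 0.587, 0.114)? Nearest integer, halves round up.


Gray = 0.299×R + 0.587×G + 0.114×B
Gray = 0.299×154 + 0.587×105 + 0.114×48
Gray = 46.046 + 61.635 + 5.472
Gray = 113.153 → round half up → 113
Gray = 113


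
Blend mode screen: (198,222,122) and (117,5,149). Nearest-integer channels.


Screen: C = 255 - (255-A)×(255-B)/255, rounded to nearest integer
R: 255 - (255-198)×(255-117)/255 = 255 - 7866/255 ≈ 255 - 30.847 = 224.153 → 224
G: 255 - (255-222)×(255-5)/255 = 255 - 8250/255 ≈ 255 - 32.353 = 222.647 → 223
B: 255 - (255-122)×(255-149)/255 = 255 - 14098/255 ≈ 255 - 55.286 = 199.714 → 200
= RGB(224, 223, 200)


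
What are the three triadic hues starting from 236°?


Triadic: equally spaced at 120° intervals
H1 = 236°
H2 = (236 + 120) mod 360 = 356°
H3 = (236 + 240) mod 360 = 116°
Triadic = 236°, 356°, 116°


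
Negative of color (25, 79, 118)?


Invert: (255-R, 255-G, 255-B)
R: 255-25 = 230
G: 255-79 = 176
B: 255-118 = 137
= RGB(230, 176, 137)


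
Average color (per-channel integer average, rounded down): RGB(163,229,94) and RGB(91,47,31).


Midpoint: each channel = ⌊(C₁+C₂)/2⌋
R: ⌊(163+91)/2⌋ = 127
G: ⌊(229+47)/2⌋ = 138
B: ⌊(94+31)/2⌋ = 62
= RGB(127, 138, 62)


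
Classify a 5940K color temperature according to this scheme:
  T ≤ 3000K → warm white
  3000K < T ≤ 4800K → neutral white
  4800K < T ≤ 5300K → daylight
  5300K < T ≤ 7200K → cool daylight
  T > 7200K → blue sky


Temperature: 5940K
5300K < 5940K ≤ 7200K → cool daylight
Classification: cool daylight


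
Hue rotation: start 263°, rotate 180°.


New hue = (H + rotation) mod 360
New hue = (263 + 180) mod 360
= 443 mod 360
= 83°


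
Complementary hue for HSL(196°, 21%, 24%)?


Complement = opposite side of color wheel = hue + 180°
H' = (196 + 180) mod 360 = 16°
S and L unchanged.
= HSL(16°, 21%, 24%)


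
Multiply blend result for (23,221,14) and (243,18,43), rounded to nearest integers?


Multiply: C = A×B/255, rounded to nearest integer
R: 23×243/255 = 5589/255 ≈ 21.918 → 22
G: 221×18/255 = 3978/255 ≈ 15.600 → 16
B: 14×43/255 = 602/255 ≈ 2.361 → 2
= RGB(22, 16, 2)


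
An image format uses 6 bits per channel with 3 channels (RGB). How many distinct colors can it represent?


Total bits = 6 bits/channel × 3 channels = 18 bits
Distinct colors = 2^18
= 262,144 colors


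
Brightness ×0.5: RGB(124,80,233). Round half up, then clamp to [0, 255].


Multiply each channel by 0.5, round half up, clamp to [0, 255]
R: 124×0.5 = 62
G: 80×0.5 = 40
B: 233×0.5 = 116.5 → round → 117
= RGB(62, 40, 117)


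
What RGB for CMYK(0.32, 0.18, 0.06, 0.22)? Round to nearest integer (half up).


R = 255 × (1-C) × (1-K) = 255 × 0.68 × 0.78 = 135.252 → 135
G = 255 × (1-M) × (1-K) = 255 × 0.82 × 0.78 = 163.098 → 163
B = 255 × (1-Y) × (1-K) = 255 × 0.94 × 0.78 = 186.966 → 187
= RGB(135, 163, 187)


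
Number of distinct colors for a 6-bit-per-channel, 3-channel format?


Total bits = 6 bits/channel × 3 channels = 18 bits
Distinct colors = 2^18
= 262,144 colors


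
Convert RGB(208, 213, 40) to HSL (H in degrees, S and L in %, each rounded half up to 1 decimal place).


Normalize: R'=208/255≈0.8157, G'=213/255≈0.8353, B'=40/255≈0.1569
Max=213/255, Min=40/255, Δ=Max-Min=173/255
L = (Max+Min)/2 = (213+40)/510 = 253/510 = 0.49607… → L = 49.6%
L ≤ 0.5 → S = Δ/(Max+Min) = 173/(213+40) = 173/253 = 0.68379… → S = 68.4%
(the 1/255 factors cancel in S and H, so raw channel differences can be used)
Max is G' → H = 60 × ((B-R)/Δ + 2) = 60 × ((40-208)/173 + 2)
  -168/173 + 2 = -0.9710… + 2 = 1.0289…
  H = 60 × 1.0289… = 61.734…° → H = 61.7°
= HSL(61.7°, 68.4%, 49.6%)


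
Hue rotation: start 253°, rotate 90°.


New hue = (H + rotation) mod 360
New hue = (253 + 90) mod 360
= 343 mod 360
= 343°


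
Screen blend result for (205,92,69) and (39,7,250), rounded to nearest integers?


Screen: C = 255 - (255-A)×(255-B)/255, rounded to nearest integer
R: 255 - (255-205)×(255-39)/255 = 255 - 10800/255 ≈ 255 - 42.353 = 212.647 → 213
G: 255 - (255-92)×(255-7)/255 = 255 - 40424/255 ≈ 255 - 158.525 = 96.475 → 96
B: 255 - (255-69)×(255-250)/255 = 255 - 930/255 ≈ 255 - 3.647 = 251.353 → 251
= RGB(213, 96, 251)


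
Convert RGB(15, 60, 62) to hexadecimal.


R = 15 → 0F (hex)
G = 60 → 3C (hex)
B = 62 → 3E (hex)
Hex = #0F3C3E


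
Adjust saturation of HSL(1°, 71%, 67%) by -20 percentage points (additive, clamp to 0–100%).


Original S = 71%
Adjustment = -20 percentage points
New S = 71 + (-20) = 51
Clamp to [0, 100] → 51
= HSL(1°, 51%, 67%)


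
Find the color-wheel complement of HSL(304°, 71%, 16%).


Complement = opposite side of color wheel = hue + 180°
H' = (304 + 180) mod 360 = 124°
S and L unchanged.
= HSL(124°, 71%, 16%)


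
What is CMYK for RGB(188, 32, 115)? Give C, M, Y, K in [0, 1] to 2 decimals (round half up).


R'=188/255≈0.7373, G'=32/255≈0.1255, B'=115/255≈0.4510
K = 1 - max(R',G',B') = 1 - 188/255 = 67/255 = 0.26274… → 0.26
(1-R'-K)/(1-K) simplifies to (max-R)/max with max = 188:
C = (188-188)/188 = 0/188 = 0 → 0.00
M = (188-32)/188 = 156/188 = 0.82978… → 0.83
Y = (188-115)/188 = 73/188 = 0.38829… → 0.39
= CMYK(0.00, 0.83, 0.39, 0.26)


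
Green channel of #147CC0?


Color: #147CC0
R = 14 = 20
G = 7C = 124
B = C0 = 192
Green = 124


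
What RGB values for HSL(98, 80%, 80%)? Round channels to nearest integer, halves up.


H=98°, S=0.80, L=0.80
C = (1-|2L-1|)×S = (1-|0.60|)×0.80 = 0.32
H' = H/60 = 98/60 ≈ 1.6333; X = C×(1-|H' mod 2 - 1|) ≈ 0.1173
m = L - C/2 = 0.80 - 0.16 = 0.64
Sector ⌊H'⌋ = 1 → (R',G',B') = (≈0.1173, 0.32, 0.0)
RGB = ((R'+m)×255, (G'+m)×255, (B'+m)×255) = (193.12, 244.8, 163.2)
Round half up → RGB(193, 245, 163)


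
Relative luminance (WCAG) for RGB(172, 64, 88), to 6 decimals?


Linearize each channel (sRGB transfer function): c = v/255; c_lin = c/12.92 if c ≤ 0.04045, else ((c+0.055)/1.055)^2.4
  R: 172/255 ≈ 0.674510 > 0.04045 → ((0.674510+0.055)/1.055)^2.4 ≈ 0.412543
  G: 64/255 ≈ 0.250980 > 0.04045 → ((0.250980+0.055)/1.055)^2.4 ≈ 0.051269
  B: 88/255 ≈ 0.345098 > 0.04045 → ((0.345098+0.055)/1.055)^2.4 ≈ 0.097587
R_lin = 0.412543, G_lin = 0.051269, B_lin = 0.097587
L = 0.2126×R + 0.7152×G + 0.0722×B
L = 0.2126×0.412543 + 0.7152×0.051269 + 0.0722×0.097587
L ≈ 0.131420


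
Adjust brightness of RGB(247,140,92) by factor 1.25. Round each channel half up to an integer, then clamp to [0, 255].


Multiply each channel by 1.25, round half up, clamp to [0, 255]
R: 247×1.25 = 308.75 → round → 309 → clamp → 255
G: 140×1.25 = 175
B: 92×1.25 = 115
= RGB(255, 175, 115)


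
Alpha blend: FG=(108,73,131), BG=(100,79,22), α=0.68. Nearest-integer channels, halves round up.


C = α×F + (1-α)×B, with 1-α = 0.32
R: 0.68×108 + 0.32×100 = 73.44 + 32.00 = 105.44 → 105
G: 0.68×73 + 0.32×79 = 49.64 + 25.28 = 74.92 → 75
B: 0.68×131 + 0.32×22 = 89.08 + 7.04 = 96.12 → 96
= RGB(105, 75, 96)


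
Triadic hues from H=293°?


Triadic: equally spaced at 120° intervals
H1 = 293°
H2 = (293 + 120) mod 360 = 53°
H3 = (293 + 240) mod 360 = 173°
Triadic = 293°, 53°, 173°


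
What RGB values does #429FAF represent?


42 → 66 (R)
9F → 159 (G)
AF → 175 (B)
= RGB(66, 159, 175)


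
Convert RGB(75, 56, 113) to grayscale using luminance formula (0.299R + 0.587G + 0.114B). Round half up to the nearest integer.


Gray = 0.299×R + 0.587×G + 0.114×B
Gray = 0.299×75 + 0.587×56 + 0.114×113
Gray = 22.425 + 32.872 + 12.882
Gray = 68.179 → round half up → 68
Gray = 68


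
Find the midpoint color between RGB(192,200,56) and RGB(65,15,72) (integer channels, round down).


Midpoint: each channel = ⌊(C₁+C₂)/2⌋
R: ⌊(192+65)/2⌋ = 128
G: ⌊(200+15)/2⌋ = 107
B: ⌊(56+72)/2⌋ = 64
= RGB(128, 107, 64)


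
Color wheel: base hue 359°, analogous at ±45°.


Base hue: 359°
Left analog: (359 - 45) mod 360 = 314°
Right analog: (359 + 45) mod 360 = 44°
Analogous hues = 314° and 44°


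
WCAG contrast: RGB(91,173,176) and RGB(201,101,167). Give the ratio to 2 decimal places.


Linearize each sRGB channel c=v/255: c/12.92 if c ≤ 0.04045 else ((c+0.055)/1.055)^2.4
L = 0.2126×R_lin + 0.7152×G_lin + 0.0722×B_lin
Color 1 (91,173,176):
  R=91: 91/255≈0.3569 > 0.04045 → ((0.3569+0.055)/1.055)^2.4 ≈ 0.10462
  G=173: 173/255≈0.6784 > 0.04045 → ((0.6784+0.055)/1.055)^2.4 ≈ 0.41789
  B=176: 176/255≈0.6902 > 0.04045 → ((0.6902+0.055)/1.055)^2.4 ≈ 0.43415
  L1 = 0.2126×0.10462 + 0.7152×0.41789 + 0.0722×0.43415 ≈ 0.35246
Color 2 (201,101,167):
  R=201: 201/255≈0.7882 > 0.04045 → ((0.7882+0.055)/1.055)^2.4 ≈ 0.58408
  G=101: 101/255≈0.3961 > 0.04045 → ((0.3961+0.055)/1.055)^2.4 ≈ 0.13014
  B=167: 167/255≈0.6549 > 0.04045 → ((0.6549+0.055)/1.055)^2.4 ≈ 0.38643
  L2 = 0.2126×0.58408 + 0.7152×0.13014 + 0.0722×0.38643 ≈ 0.24515
Lighter = 0.35246, Darker = 0.24515
Ratio = (L_lighter + 0.05) / (L_darker + 0.05)
Ratio = (0.35246 + 0.05) / (0.24515 + 0.05) = 0.40246 / 0.29515 ≈ 1.3636
Ratio ≈ 1.36:1


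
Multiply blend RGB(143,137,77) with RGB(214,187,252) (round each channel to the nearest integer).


Multiply: C = A×B/255, rounded to nearest integer
R: 143×214/255 = 30602/255 ≈ 120.008 → 120
G: 137×187/255 = 25619/255 ≈ 100.467 → 100
B: 77×252/255 = 19404/255 ≈ 76.094 → 76
= RGB(120, 100, 76)


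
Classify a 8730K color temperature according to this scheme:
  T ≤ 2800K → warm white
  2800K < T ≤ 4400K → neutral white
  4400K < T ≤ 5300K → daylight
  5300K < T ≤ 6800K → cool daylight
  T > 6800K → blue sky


Temperature: 8730K
8730K > 6800K → blue sky
Classification: blue sky


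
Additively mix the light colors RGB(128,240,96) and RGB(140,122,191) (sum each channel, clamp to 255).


Additive: each channel = min(255, C₁+C₂)
R: 128+140 = 268 → 255
G: 240+122 = 362 → 255
B: 96+191 = 287 → 255
= RGB(255, 255, 255)


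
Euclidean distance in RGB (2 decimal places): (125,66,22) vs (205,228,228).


d = √[(R₁-R₂)² + (G₁-G₂)² + (B₁-B₂)²]
d = √[(125-205)² + (66-228)² + (22-228)²]
d = √[6400 + 26244 + 42436]
d = √75080
d ≈ 274.01


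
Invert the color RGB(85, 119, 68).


Invert: (255-R, 255-G, 255-B)
R: 255-85 = 170
G: 255-119 = 136
B: 255-68 = 187
= RGB(170, 136, 187)


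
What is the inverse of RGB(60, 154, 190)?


Invert: (255-R, 255-G, 255-B)
R: 255-60 = 195
G: 255-154 = 101
B: 255-190 = 65
= RGB(195, 101, 65)


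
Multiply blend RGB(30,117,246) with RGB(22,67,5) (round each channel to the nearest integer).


Multiply: C = A×B/255, rounded to nearest integer
R: 30×22/255 = 660/255 ≈ 2.588 → 3
G: 117×67/255 = 7839/255 ≈ 30.741 → 31
B: 246×5/255 = 1230/255 ≈ 4.824 → 5
= RGB(3, 31, 5)


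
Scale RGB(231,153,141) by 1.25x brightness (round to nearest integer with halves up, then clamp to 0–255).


Multiply each channel by 1.25, round half up, clamp to [0, 255]
R: 231×1.25 = 288.75 → round → 289 → clamp → 255
G: 153×1.25 = 191.25 → round → 191
B: 141×1.25 = 176.25 → round → 176
= RGB(255, 191, 176)


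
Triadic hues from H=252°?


Triadic: equally spaced at 120° intervals
H1 = 252°
H2 = (252 + 120) mod 360 = 12°
H3 = (252 + 240) mod 360 = 132°
Triadic = 252°, 12°, 132°


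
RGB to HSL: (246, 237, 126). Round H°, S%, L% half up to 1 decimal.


Normalize: R'=246/255≈0.9647, G'=237/255≈0.9294, B'=126/255≈0.4941
Max=246/255, Min=126/255, Δ=Max-Min=120/255
L = (Max+Min)/2 = (246+126)/510 = 372/510 = 0.72941… → L = 72.9%
L > 0.5 → S = Δ/(2-Max-Min) = 120/(510-246-126) = 120/138 = 0.86956… → S = 87.0%
(the 1/255 factors cancel in S and H, so raw channel differences can be used)
Max is R' → H = 60 × (((G-B)/Δ) mod 6) = 60 × (((237-126)/120) mod 6)
  111/120 = 0.925
  H = 60 × 0.925 = 55.5° → H = 55.5°
= HSL(55.5°, 87.0%, 72.9%)


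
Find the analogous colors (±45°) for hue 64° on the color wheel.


Base hue: 64°
Left analog: (64 - 45) mod 360 = 19°
Right analog: (64 + 45) mod 360 = 109°
Analogous hues = 19° and 109°


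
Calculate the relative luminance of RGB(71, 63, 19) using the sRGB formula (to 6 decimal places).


Linearize each channel (sRGB transfer function): c = v/255; c_lin = c/12.92 if c ≤ 0.04045, else ((c+0.055)/1.055)^2.4
  R: 71/255 ≈ 0.278431 > 0.04045 → ((0.278431+0.055)/1.055)^2.4 ≈ 0.063010
  G: 63/255 ≈ 0.247059 > 0.04045 → ((0.247059+0.055)/1.055)^2.4 ≈ 0.049707
  B: 19/255 ≈ 0.074510 > 0.04045 → ((0.074510+0.055)/1.055)^2.4 ≈ 0.006512
R_lin = 0.063010, G_lin = 0.049707, B_lin = 0.006512
L = 0.2126×R + 0.7152×G + 0.0722×B
L = 0.2126×0.063010 + 0.7152×0.049707 + 0.0722×0.006512
L ≈ 0.049416


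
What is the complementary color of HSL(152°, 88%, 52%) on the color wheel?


Complement = opposite side of color wheel = hue + 180°
H' = (152 + 180) mod 360 = 332°
S and L unchanged.
= HSL(332°, 88%, 52%)


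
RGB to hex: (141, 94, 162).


R = 141 → 8D (hex)
G = 94 → 5E (hex)
B = 162 → A2 (hex)
Hex = #8D5EA2


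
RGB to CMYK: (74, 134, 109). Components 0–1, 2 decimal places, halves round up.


R'=74/255≈0.2902, G'=134/255≈0.5255, B'=109/255≈0.4275
K = 1 - max(R',G',B') = 1 - 134/255 = 121/255 = 0.47450… → 0.47
(1-R'-K)/(1-K) simplifies to (max-R)/max with max = 134:
C = (134-74)/134 = 60/134 = 0.44776… → 0.45
M = (134-134)/134 = 0/134 = 0 → 0.00
Y = (134-109)/134 = 25/134 = 0.18656… → 0.19
= CMYK(0.45, 0.00, 0.19, 0.47)


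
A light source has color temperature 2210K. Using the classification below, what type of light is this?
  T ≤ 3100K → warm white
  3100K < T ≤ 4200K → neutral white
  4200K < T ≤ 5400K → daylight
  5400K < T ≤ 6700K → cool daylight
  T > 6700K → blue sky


Temperature: 2210K
2210K ≤ 3100K → warm white
Classification: warm white


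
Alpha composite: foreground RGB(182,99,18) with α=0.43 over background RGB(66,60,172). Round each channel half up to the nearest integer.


C = α×F + (1-α)×B, with 1-α = 0.57
R: 0.43×182 + 0.57×66 = 78.26 + 37.62 = 115.88 → 116
G: 0.43×99 + 0.57×60 = 42.57 + 34.20 = 76.77 → 77
B: 0.43×18 + 0.57×172 = 7.74 + 98.04 = 105.78 → 106
= RGB(116, 77, 106)


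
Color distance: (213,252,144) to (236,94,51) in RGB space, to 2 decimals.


d = √[(R₁-R₂)² + (G₁-G₂)² + (B₁-B₂)²]
d = √[(213-236)² + (252-94)² + (144-51)²]
d = √[529 + 24964 + 8649]
d = √34142
d ≈ 184.78


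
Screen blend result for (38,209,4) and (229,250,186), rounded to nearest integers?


Screen: C = 255 - (255-A)×(255-B)/255, rounded to nearest integer
R: 255 - (255-38)×(255-229)/255 = 255 - 5642/255 ≈ 255 - 22.125 = 232.875 → 233
G: 255 - (255-209)×(255-250)/255 = 255 - 230/255 ≈ 255 - 0.902 = 254.098 → 254
B: 255 - (255-4)×(255-186)/255 = 255 - 17319/255 ≈ 255 - 67.918 = 187.082 → 187
= RGB(233, 254, 187)


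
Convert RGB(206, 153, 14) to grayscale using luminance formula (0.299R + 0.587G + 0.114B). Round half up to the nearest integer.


Gray = 0.299×R + 0.587×G + 0.114×B
Gray = 0.299×206 + 0.587×153 + 0.114×14
Gray = 61.594 + 89.811 + 1.596
Gray = 153.001 → round half up → 153
Gray = 153


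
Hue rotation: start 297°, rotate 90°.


New hue = (H + rotation) mod 360
New hue = (297 + 90) mod 360
= 387 mod 360
= 27°


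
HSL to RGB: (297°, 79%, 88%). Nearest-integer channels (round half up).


H=297°, S=0.79, L=0.88
C = (1-|2L-1|)×S = (1-|0.76|)×0.79 = 0.1896
H' = H/60 = 297/60 ≈ 4.9500; X = C×(1-|H' mod 2 - 1|) = 0.18012
m = L - C/2 = 0.88 - 0.0948 = 0.7852
Sector ⌊H'⌋ = 4 → (R',G',B') = (0.18012, 0.0, 0.1896)
RGB = ((R'+m)×255, (G'+m)×255, (B'+m)×255) = (246.1566, 200.226, 248.574)
Round half up → RGB(246, 200, 249)


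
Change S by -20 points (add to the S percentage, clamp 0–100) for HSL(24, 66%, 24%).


Original S = 66%
Adjustment = -20 percentage points
New S = 66 + (-20) = 46
Clamp to [0, 100] → 46
= HSL(24°, 46%, 24%)


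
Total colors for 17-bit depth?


Colors = 2^bits = 2^17
= 131,072 colors


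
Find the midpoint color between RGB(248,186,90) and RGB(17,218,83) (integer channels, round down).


Midpoint: each channel = ⌊(C₁+C₂)/2⌋
R: ⌊(248+17)/2⌋ = 132
G: ⌊(186+218)/2⌋ = 202
B: ⌊(90+83)/2⌋ = 86
= RGB(132, 202, 86)


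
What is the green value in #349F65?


Color: #349F65
R = 34 = 52
G = 9F = 159
B = 65 = 101
Green = 159


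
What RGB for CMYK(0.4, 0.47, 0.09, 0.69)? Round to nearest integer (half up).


R = 255 × (1-C) × (1-K) = 255 × 0.60 × 0.31 = 47.43 → 47
G = 255 × (1-M) × (1-K) = 255 × 0.53 × 0.31 = 41.8965 → 42
B = 255 × (1-Y) × (1-K) = 255 × 0.91 × 0.31 = 71.9355 → 72
= RGB(47, 42, 72)


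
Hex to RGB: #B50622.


B5 → 181 (R)
06 → 6 (G)
22 → 34 (B)
= RGB(181, 6, 34)


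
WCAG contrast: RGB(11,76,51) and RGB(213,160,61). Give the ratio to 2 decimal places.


Linearize each sRGB channel c=v/255: c/12.92 if c ≤ 0.04045 else ((c+0.055)/1.055)^2.4
L = 0.2126×R_lin + 0.7152×G_lin + 0.0722×B_lin
Color 1 (11,76,51):
  R=11: 11/255≈0.0431 > 0.04045 → ((0.0431+0.055)/1.055)^2.4 ≈ 0.00335
  G=76: 76/255≈0.2980 > 0.04045 → ((0.2980+0.055)/1.055)^2.4 ≈ 0.07227
  B=51: 51/255≈0.2000 > 0.04045 → ((0.2000+0.055)/1.055)^2.4 ≈ 0.03310
  L1 = 0.2126×0.00335 + 0.7152×0.07227 + 0.0722×0.03310 ≈ 0.05479
Color 2 (213,160,61):
  R=213: 213/255≈0.8353 > 0.04045 → ((0.8353+0.055)/1.055)^2.4 ≈ 0.66539
  G=160: 160/255≈0.6275 > 0.04045 → ((0.6275+0.055)/1.055)^2.4 ≈ 0.35153
  B=61: 61/255≈0.2392 > 0.04045 → ((0.2392+0.055)/1.055)^2.4 ≈ 0.04667
  L2 = 0.2126×0.66539 + 0.7152×0.35153 + 0.0722×0.04667 ≈ 0.39625
Lighter = 0.39625, Darker = 0.05479
Ratio = (L_lighter + 0.05) / (L_darker + 0.05)
Ratio = (0.39625 + 0.05) / (0.05479 + 0.05) = 0.44625 / 0.10479 ≈ 4.2585
Ratio ≈ 4.26:1


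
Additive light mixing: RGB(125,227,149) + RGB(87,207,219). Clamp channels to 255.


Additive: each channel = min(255, C₁+C₂)
R: 125+87 = 212 → 212
G: 227+207 = 434 → 255
B: 149+219 = 368 → 255
= RGB(212, 255, 255)


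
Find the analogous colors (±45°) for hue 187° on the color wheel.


Base hue: 187°
Left analog: (187 - 45) mod 360 = 142°
Right analog: (187 + 45) mod 360 = 232°
Analogous hues = 142° and 232°


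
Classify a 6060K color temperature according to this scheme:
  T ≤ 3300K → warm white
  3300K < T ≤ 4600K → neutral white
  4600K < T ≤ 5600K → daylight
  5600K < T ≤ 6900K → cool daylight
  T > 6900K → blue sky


Temperature: 6060K
5600K < 6060K ≤ 6900K → cool daylight
Classification: cool daylight


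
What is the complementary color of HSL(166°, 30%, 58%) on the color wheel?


Complement = opposite side of color wheel = hue + 180°
H' = (166 + 180) mod 360 = 346°
S and L unchanged.
= HSL(346°, 30%, 58%)


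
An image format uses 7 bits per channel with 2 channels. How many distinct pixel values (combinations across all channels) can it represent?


Total bits = 7 bits/channel × 2 channels = 14 bits
Distinct pixel values = 2^14
= 16,384 pixel values


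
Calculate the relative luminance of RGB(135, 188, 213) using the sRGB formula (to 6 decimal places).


Linearize each channel (sRGB transfer function): c = v/255; c_lin = c/12.92 if c ≤ 0.04045, else ((c+0.055)/1.055)^2.4
  R: 135/255 ≈ 0.529412 > 0.04045 → ((0.529412+0.055)/1.055)^2.4 ≈ 0.242281
  G: 188/255 ≈ 0.737255 > 0.04045 → ((0.737255+0.055)/1.055)^2.4 ≈ 0.502886
  B: 213/255 ≈ 0.835294 > 0.04045 → ((0.835294+0.055)/1.055)^2.4 ≈ 0.665387
R_lin = 0.242281, G_lin = 0.502886, B_lin = 0.665387
L = 0.2126×R + 0.7152×G + 0.0722×B
L = 0.2126×0.242281 + 0.7152×0.502886 + 0.0722×0.665387
L ≈ 0.459214


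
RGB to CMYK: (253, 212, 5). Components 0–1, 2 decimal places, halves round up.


R'=253/255≈0.9922, G'=212/255≈0.8314, B'=5/255≈0.0196
K = 1 - max(R',G',B') = 1 - 253/255 = 2/255 = 0.00784… → 0.01
(1-R'-K)/(1-K) simplifies to (max-R)/max with max = 253:
C = (253-253)/253 = 0/253 = 0 → 0.00
M = (253-212)/253 = 41/253 = 0.16205… → 0.16
Y = (253-5)/253 = 248/253 = 0.98023… → 0.98
= CMYK(0.00, 0.16, 0.98, 0.01)


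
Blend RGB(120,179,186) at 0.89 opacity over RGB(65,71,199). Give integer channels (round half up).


C = α×F + (1-α)×B, with 1-α = 0.11
R: 0.89×120 + 0.11×65 = 106.80 + 7.15 = 113.95 → 114
G: 0.89×179 + 0.11×71 = 159.31 + 7.81 = 167.12 → 167
B: 0.89×186 + 0.11×199 = 165.54 + 21.89 = 187.43 → 187
= RGB(114, 167, 187)


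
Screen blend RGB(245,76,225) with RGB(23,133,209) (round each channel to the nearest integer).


Screen: C = 255 - (255-A)×(255-B)/255, rounded to nearest integer
R: 255 - (255-245)×(255-23)/255 = 255 - 2320/255 ≈ 255 - 9.098 = 245.902 → 246
G: 255 - (255-76)×(255-133)/255 = 255 - 21838/255 ≈ 255 - 85.639 = 169.361 → 169
B: 255 - (255-225)×(255-209)/255 = 255 - 1380/255 ≈ 255 - 5.412 = 249.588 → 250
= RGB(246, 169, 250)


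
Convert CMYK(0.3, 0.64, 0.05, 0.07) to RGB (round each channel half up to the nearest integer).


R = 255 × (1-C) × (1-K) = 255 × 0.70 × 0.93 = 166.005 → 166
G = 255 × (1-M) × (1-K) = 255 × 0.36 × 0.93 = 85.374 → 85
B = 255 × (1-Y) × (1-K) = 255 × 0.95 × 0.93 = 225.2925 → 225
= RGB(166, 85, 225)


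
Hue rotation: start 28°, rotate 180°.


New hue = (H + rotation) mod 360
New hue = (28 + 180) mod 360
= 208 mod 360
= 208°


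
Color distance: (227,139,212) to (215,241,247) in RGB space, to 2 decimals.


d = √[(R₁-R₂)² + (G₁-G₂)² + (B₁-B₂)²]
d = √[(227-215)² + (139-241)² + (212-247)²]
d = √[144 + 10404 + 1225]
d = √11773
d ≈ 108.50


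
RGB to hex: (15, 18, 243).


R = 15 → 0F (hex)
G = 18 → 12 (hex)
B = 243 → F3 (hex)
Hex = #0F12F3


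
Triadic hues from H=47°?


Triadic: equally spaced at 120° intervals
H1 = 47°
H2 = (47 + 120) mod 360 = 167°
H3 = (47 + 240) mod 360 = 287°
Triadic = 47°, 167°, 287°


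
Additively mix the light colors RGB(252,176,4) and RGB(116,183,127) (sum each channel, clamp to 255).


Additive: each channel = min(255, C₁+C₂)
R: 252+116 = 368 → 255
G: 176+183 = 359 → 255
B: 4+127 = 131 → 131
= RGB(255, 255, 131)


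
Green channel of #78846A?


Color: #78846A
R = 78 = 120
G = 84 = 132
B = 6A = 106
Green = 132


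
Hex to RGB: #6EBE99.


6E → 110 (R)
BE → 190 (G)
99 → 153 (B)
= RGB(110, 190, 153)


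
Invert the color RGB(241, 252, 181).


Invert: (255-R, 255-G, 255-B)
R: 255-241 = 14
G: 255-252 = 3
B: 255-181 = 74
= RGB(14, 3, 74)


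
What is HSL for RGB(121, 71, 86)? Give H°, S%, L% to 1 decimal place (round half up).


Normalize: R'=121/255≈0.4745, G'=71/255≈0.2784, B'=86/255≈0.3373
Max=121/255, Min=71/255, Δ=Max-Min=50/255
L = (Max+Min)/2 = (121+71)/510 = 192/510 = 0.37647… → L = 37.6%
L ≤ 0.5 → S = Δ/(Max+Min) = 50/(121+71) = 50/192 = 0.26041… → S = 26.0%
(the 1/255 factors cancel in S and H, so raw channel differences can be used)
Max is R' → H = 60 × (((G-B)/Δ) mod 6) = 60 × (((71-86)/50) mod 6)
  (-15)/50 = -0.3; negative, so add 6 → 5.7
  H = 60 × 5.7 = 342° → H = 342.0°
= HSL(342.0°, 26.0%, 37.6%)


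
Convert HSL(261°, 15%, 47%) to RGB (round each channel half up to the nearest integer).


H=261°, S=0.15, L=0.47
C = (1-|2L-1|)×S = (1-|-0.06|)×0.15 = 0.141
H' = H/60 = 261/60 ≈ 4.3500; X = C×(1-|H' mod 2 - 1|) = 0.04935
m = L - C/2 = 0.47 - 0.0705 = 0.3995
Sector ⌊H'⌋ = 4 → (R',G',B') = (0.04935, 0.0, 0.141)
RGB = ((R'+m)×255, (G'+m)×255, (B'+m)×255) = (114.45675, 101.8725, 137.8275)
Round half up → RGB(114, 102, 138)


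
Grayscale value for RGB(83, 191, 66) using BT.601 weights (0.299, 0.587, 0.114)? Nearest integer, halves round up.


Gray = 0.299×R + 0.587×G + 0.114×B
Gray = 0.299×83 + 0.587×191 + 0.114×66
Gray = 24.817 + 112.117 + 7.524
Gray = 144.458 → round half up → 144
Gray = 144


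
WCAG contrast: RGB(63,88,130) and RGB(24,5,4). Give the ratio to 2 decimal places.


Linearize each sRGB channel c=v/255: c/12.92 if c ≤ 0.04045 else ((c+0.055)/1.055)^2.4
L = 0.2126×R_lin + 0.7152×G_lin + 0.0722×B_lin
Color 1 (63,88,130):
  R=63: 63/255≈0.2471 > 0.04045 → ((0.2471+0.055)/1.055)^2.4 ≈ 0.04971
  G=88: 88/255≈0.3451 > 0.04045 → ((0.3451+0.055)/1.055)^2.4 ≈ 0.09759
  B=130: 130/255≈0.5098 > 0.04045 → ((0.5098+0.055)/1.055)^2.4 ≈ 0.22323
  L1 = 0.2126×0.04971 + 0.7152×0.09759 + 0.0722×0.22323 ≈ 0.09648
Color 2 (24,5,4):
  R=24: 24/255≈0.0941 > 0.04045 → ((0.0941+0.055)/1.055)^2.4 ≈ 0.00913
  G=5: 5/255≈0.0196 ≤ 0.04045 → 0.0196/12.92 ≈ 0.00152
  B=4: 4/255≈0.0157 ≤ 0.04045 → 0.0157/12.92 ≈ 0.00121
  L2 = 0.2126×0.00913 + 0.7152×0.00152 + 0.0722×0.00121 ≈ 0.00311
Lighter = 0.09648, Darker = 0.00311
Ratio = (L_lighter + 0.05) / (L_darker + 0.05)
Ratio = (0.09648 + 0.05) / (0.00311 + 0.05) = 0.14648 / 0.05311 ≈ 2.7578
Ratio ≈ 2.76:1


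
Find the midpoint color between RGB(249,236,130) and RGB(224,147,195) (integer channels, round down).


Midpoint: each channel = ⌊(C₁+C₂)/2⌋
R: ⌊(249+224)/2⌋ = 236
G: ⌊(236+147)/2⌋ = 191
B: ⌊(130+195)/2⌋ = 162
= RGB(236, 191, 162)


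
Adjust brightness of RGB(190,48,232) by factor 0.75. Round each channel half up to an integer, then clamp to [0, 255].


Multiply each channel by 0.75, round half up, clamp to [0, 255]
R: 190×0.75 = 142.5 → round → 143
G: 48×0.75 = 36
B: 232×0.75 = 174
= RGB(143, 36, 174)


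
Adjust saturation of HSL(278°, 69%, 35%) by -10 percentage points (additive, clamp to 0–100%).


Original S = 69%
Adjustment = -10 percentage points
New S = 69 + (-10) = 59
Clamp to [0, 100] → 59
= HSL(278°, 59%, 35%)


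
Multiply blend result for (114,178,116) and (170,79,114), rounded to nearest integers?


Multiply: C = A×B/255, rounded to nearest integer
R: 114×170/255 = 19380/255 ≈ 76.000 → 76
G: 178×79/255 = 14062/255 ≈ 55.145 → 55
B: 116×114/255 = 13224/255 ≈ 51.859 → 52
= RGB(76, 55, 52)


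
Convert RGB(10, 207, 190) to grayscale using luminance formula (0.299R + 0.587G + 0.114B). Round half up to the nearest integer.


Gray = 0.299×R + 0.587×G + 0.114×B
Gray = 0.299×10 + 0.587×207 + 0.114×190
Gray = 2.990 + 121.509 + 21.660
Gray = 146.159 → round half up → 146
Gray = 146


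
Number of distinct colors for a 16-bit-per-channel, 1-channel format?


Total bits = 16 bits/channel × 1 channels = 16 bits
Distinct colors = 2^16
= 65,536 colors


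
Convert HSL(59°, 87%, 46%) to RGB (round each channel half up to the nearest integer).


H=59°, S=0.87, L=0.46
C = (1-|2L-1|)×S = (1-|-0.08|)×0.87 = 0.8004
H' = H/60 = 59/60 ≈ 0.9833; X = C×(1-|H' mod 2 - 1|) = 0.78706
m = L - C/2 = 0.46 - 0.4002 = 0.0598
Sector ⌊H'⌋ = 0 → (R',G',B') = (0.8004, 0.78706, 0.0)
RGB = ((R'+m)×255, (G'+m)×255, (B'+m)×255) = (219.351, 215.9493, 15.249)
Round half up → RGB(219, 216, 15)


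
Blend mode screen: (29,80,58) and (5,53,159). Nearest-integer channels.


Screen: C = 255 - (255-A)×(255-B)/255, rounded to nearest integer
R: 255 - (255-29)×(255-5)/255 = 255 - 56500/255 ≈ 255 - 221.569 = 33.431 → 33
G: 255 - (255-80)×(255-53)/255 = 255 - 35350/255 ≈ 255 - 138.627 = 116.373 → 116
B: 255 - (255-58)×(255-159)/255 = 255 - 18912/255 ≈ 255 - 74.165 = 180.835 → 181
= RGB(33, 116, 181)


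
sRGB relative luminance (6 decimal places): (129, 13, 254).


Linearize each channel (sRGB transfer function): c = v/255; c_lin = c/12.92 if c ≤ 0.04045, else ((c+0.055)/1.055)^2.4
  R: 129/255 ≈ 0.505882 > 0.04045 → ((0.505882+0.055)/1.055)^2.4 ≈ 0.219526
  G: 13/255 ≈ 0.050980 > 0.04045 → ((0.050980+0.055)/1.055)^2.4 ≈ 0.004025
  B: 254/255 ≈ 0.996078 > 0.04045 → ((0.996078+0.055)/1.055)^2.4 ≈ 0.991102
R_lin = 0.219526, G_lin = 0.004025, B_lin = 0.991102
L = 0.2126×R + 0.7152×G + 0.0722×B
L = 0.2126×0.219526 + 0.7152×0.004025 + 0.0722×0.991102
L ≈ 0.121107


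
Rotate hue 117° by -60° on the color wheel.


New hue = (H + rotation) mod 360
New hue = (117 -60) mod 360
= 57 mod 360
= 57°


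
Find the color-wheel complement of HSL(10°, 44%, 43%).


Complement = opposite side of color wheel = hue + 180°
H' = (10 + 180) mod 360 = 190°
S and L unchanged.
= HSL(190°, 44%, 43%)


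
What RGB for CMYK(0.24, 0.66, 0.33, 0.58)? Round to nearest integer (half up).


R = 255 × (1-C) × (1-K) = 255 × 0.76 × 0.42 = 81.396 → 81
G = 255 × (1-M) × (1-K) = 255 × 0.34 × 0.42 = 36.414 → 36
B = 255 × (1-Y) × (1-K) = 255 × 0.67 × 0.42 = 71.757 → 72
= RGB(81, 36, 72)


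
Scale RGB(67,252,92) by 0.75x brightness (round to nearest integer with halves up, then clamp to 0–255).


Multiply each channel by 0.75, round half up, clamp to [0, 255]
R: 67×0.75 = 50.25 → round → 50
G: 252×0.75 = 189
B: 92×0.75 = 69
= RGB(50, 189, 69)


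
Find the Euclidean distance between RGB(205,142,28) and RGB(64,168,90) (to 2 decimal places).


d = √[(R₁-R₂)² + (G₁-G₂)² + (B₁-B₂)²]
d = √[(205-64)² + (142-168)² + (28-90)²]
d = √[19881 + 676 + 3844]
d = √24401
d ≈ 156.21


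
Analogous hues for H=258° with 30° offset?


Base hue: 258°
Left analog: (258 - 30) mod 360 = 228°
Right analog: (258 + 30) mod 360 = 288°
Analogous hues = 228° and 288°


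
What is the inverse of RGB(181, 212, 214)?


Invert: (255-R, 255-G, 255-B)
R: 255-181 = 74
G: 255-212 = 43
B: 255-214 = 41
= RGB(74, 43, 41)


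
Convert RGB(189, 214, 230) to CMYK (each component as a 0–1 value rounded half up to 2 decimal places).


R'=189/255≈0.7412, G'=214/255≈0.8392, B'=230/255≈0.9020
K = 1 - max(R',G',B') = 1 - 230/255 = 25/255 = 0.09803… → 0.10
(1-R'-K)/(1-K) simplifies to (max-R)/max with max = 230:
C = (230-189)/230 = 41/230 = 0.17826… → 0.18
M = (230-214)/230 = 16/230 = 0.06956… → 0.07
Y = (230-230)/230 = 0/230 = 0 → 0.00
= CMYK(0.18, 0.07, 0.00, 0.10)


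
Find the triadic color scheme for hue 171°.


Triadic: equally spaced at 120° intervals
H1 = 171°
H2 = (171 + 120) mod 360 = 291°
H3 = (171 + 240) mod 360 = 51°
Triadic = 171°, 291°, 51°


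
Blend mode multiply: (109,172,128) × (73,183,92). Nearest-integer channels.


Multiply: C = A×B/255, rounded to nearest integer
R: 109×73/255 = 7957/255 ≈ 31.204 → 31
G: 172×183/255 = 31476/255 ≈ 123.435 → 123
B: 128×92/255 = 11776/255 ≈ 46.180 → 46
= RGB(31, 123, 46)


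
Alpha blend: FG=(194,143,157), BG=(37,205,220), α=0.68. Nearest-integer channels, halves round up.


C = α×F + (1-α)×B, with 1-α = 0.32
R: 0.68×194 + 0.32×37 = 131.92 + 11.84 = 143.76 → 144
G: 0.68×143 + 0.32×205 = 97.24 + 65.60 = 162.84 → 163
B: 0.68×157 + 0.32×220 = 106.76 + 70.40 = 177.16 → 177
= RGB(144, 163, 177)


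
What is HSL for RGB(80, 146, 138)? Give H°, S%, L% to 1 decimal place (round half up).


Normalize: R'=80/255≈0.3137, G'=146/255≈0.5725, B'=138/255≈0.5412
Max=146/255, Min=80/255, Δ=Max-Min=66/255
L = (Max+Min)/2 = (146+80)/510 = 226/510 = 0.44313… → L = 44.3%
L ≤ 0.5 → S = Δ/(Max+Min) = 66/(146+80) = 66/226 = 0.29203… → S = 29.2%
(the 1/255 factors cancel in S and H, so raw channel differences can be used)
Max is G' → H = 60 × ((B-R)/Δ + 2) = 60 × ((138-80)/66 + 2)
  58/66 + 2 = 0.8787… + 2 = 2.8787…
  H = 60 × 2.8787… = 172.727…° → H = 172.7°
= HSL(172.7°, 29.2%, 44.3%)


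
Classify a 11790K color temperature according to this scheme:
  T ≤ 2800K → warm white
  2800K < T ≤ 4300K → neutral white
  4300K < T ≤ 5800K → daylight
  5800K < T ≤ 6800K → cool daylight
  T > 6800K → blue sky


Temperature: 11790K
11790K > 6800K → blue sky
Classification: blue sky


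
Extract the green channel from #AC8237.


Color: #AC8237
R = AC = 172
G = 82 = 130
B = 37 = 55
Green = 130


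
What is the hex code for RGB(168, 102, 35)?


R = 168 → A8 (hex)
G = 102 → 66 (hex)
B = 35 → 23 (hex)
Hex = #A86623


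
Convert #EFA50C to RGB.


EF → 239 (R)
A5 → 165 (G)
0C → 12 (B)
= RGB(239, 165, 12)


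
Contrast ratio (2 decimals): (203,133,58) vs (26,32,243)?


Linearize each sRGB channel c=v/255: c/12.92 if c ≤ 0.04045 else ((c+0.055)/1.055)^2.4
L = 0.2126×R_lin + 0.7152×G_lin + 0.0722×B_lin
Color 1 (203,133,58):
  R=203: 203/255≈0.7961 > 0.04045 → ((0.7961+0.055)/1.055)^2.4 ≈ 0.59720
  G=133: 133/255≈0.5216 > 0.04045 → ((0.5216+0.055)/1.055)^2.4 ≈ 0.23455
  B=58: 58/255≈0.2275 > 0.04045 → ((0.2275+0.055)/1.055)^2.4 ≈ 0.04231
  L1 = 0.2126×0.59720 + 0.7152×0.23455 + 0.0722×0.04231 ≈ 0.29777
Color 2 (26,32,243):
  R=26: 26/255≈0.1020 > 0.04045 → ((0.1020+0.055)/1.055)^2.4 ≈ 0.01033
  G=32: 32/255≈0.1255 > 0.04045 → ((0.1255+0.055)/1.055)^2.4 ≈ 0.01444
  B=243: 243/255≈0.9529 > 0.04045 → ((0.9529+0.055)/1.055)^2.4 ≈ 0.89627
  L2 = 0.2126×0.01033 + 0.7152×0.01444 + 0.0722×0.89627 ≈ 0.07724
Lighter = 0.29777, Darker = 0.07724
Ratio = (L_lighter + 0.05) / (L_darker + 0.05)
Ratio = (0.29777 + 0.05) / (0.07724 + 0.05) = 0.34777 / 0.12724 ≈ 2.7333
Ratio ≈ 2.73:1


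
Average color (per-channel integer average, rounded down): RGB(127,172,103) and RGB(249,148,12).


Midpoint: each channel = ⌊(C₁+C₂)/2⌋
R: ⌊(127+249)/2⌋ = 188
G: ⌊(172+148)/2⌋ = 160
B: ⌊(103+12)/2⌋ = 57
= RGB(188, 160, 57)


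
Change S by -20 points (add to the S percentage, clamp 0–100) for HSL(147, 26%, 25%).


Original S = 26%
Adjustment = -20 percentage points
New S = 26 + (-20) = 6
Clamp to [0, 100] → 6
= HSL(147°, 6%, 25%)


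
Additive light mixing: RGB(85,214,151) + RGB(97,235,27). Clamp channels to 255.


Additive: each channel = min(255, C₁+C₂)
R: 85+97 = 182 → 182
G: 214+235 = 449 → 255
B: 151+27 = 178 → 178
= RGB(182, 255, 178)


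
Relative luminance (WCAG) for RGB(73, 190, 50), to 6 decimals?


Linearize each channel (sRGB transfer function): c = v/255; c_lin = c/12.92 if c ≤ 0.04045, else ((c+0.055)/1.055)^2.4
  R: 73/255 ≈ 0.286275 > 0.04045 → ((0.286275+0.055)/1.055)^2.4 ≈ 0.066626
  G: 190/255 ≈ 0.745098 > 0.04045 → ((0.745098+0.055)/1.055)^2.4 ≈ 0.514918
  B: 50/255 ≈ 0.196078 > 0.04045 → ((0.196078+0.055)/1.055)^2.4 ≈ 0.031896
R_lin = 0.066626, G_lin = 0.514918, B_lin = 0.031896
L = 0.2126×R + 0.7152×G + 0.0722×B
L = 0.2126×0.066626 + 0.7152×0.514918 + 0.0722×0.031896
L ≈ 0.384737


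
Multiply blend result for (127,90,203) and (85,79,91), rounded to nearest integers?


Multiply: C = A×B/255, rounded to nearest integer
R: 127×85/255 = 10795/255 ≈ 42.333 → 42
G: 90×79/255 = 7110/255 ≈ 27.882 → 28
B: 203×91/255 = 18473/255 ≈ 72.443 → 72
= RGB(42, 28, 72)


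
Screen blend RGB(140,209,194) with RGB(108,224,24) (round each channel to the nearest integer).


Screen: C = 255 - (255-A)×(255-B)/255, rounded to nearest integer
R: 255 - (255-140)×(255-108)/255 = 255 - 16905/255 ≈ 255 - 66.294 = 188.706 → 189
G: 255 - (255-209)×(255-224)/255 = 255 - 1426/255 ≈ 255 - 5.592 = 249.408 → 249
B: 255 - (255-194)×(255-24)/255 = 255 - 14091/255 ≈ 255 - 55.259 = 199.741 → 200
= RGB(189, 249, 200)


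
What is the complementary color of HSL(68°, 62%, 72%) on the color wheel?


Complement = opposite side of color wheel = hue + 180°
H' = (68 + 180) mod 360 = 248°
S and L unchanged.
= HSL(248°, 62%, 72%)


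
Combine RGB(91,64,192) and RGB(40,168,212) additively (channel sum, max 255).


Additive: each channel = min(255, C₁+C₂)
R: 91+40 = 131 → 131
G: 64+168 = 232 → 232
B: 192+212 = 404 → 255
= RGB(131, 232, 255)


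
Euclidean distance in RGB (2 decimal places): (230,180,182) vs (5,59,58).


d = √[(R₁-R₂)² + (G₁-G₂)² + (B₁-B₂)²]
d = √[(230-5)² + (180-59)² + (182-58)²]
d = √[50625 + 14641 + 15376]
d = √80642
d ≈ 283.98


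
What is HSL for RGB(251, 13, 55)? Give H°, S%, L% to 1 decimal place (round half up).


Normalize: R'=251/255≈0.9843, G'=13/255≈0.0510, B'=55/255≈0.2157
Max=251/255, Min=13/255, Δ=Max-Min=238/255
L = (Max+Min)/2 = (251+13)/510 = 264/510 = 0.51764… → L = 51.8%
L > 0.5 → S = Δ/(2-Max-Min) = 238/(510-251-13) = 238/246 = 0.96747… → S = 96.7%
(the 1/255 factors cancel in S and H, so raw channel differences can be used)
Max is R' → H = 60 × (((G-B)/Δ) mod 6) = 60 × (((13-55)/238) mod 6)
  (-42)/238 = -0.1764…; negative, so add 6 → 5.8235…
  H = 60 × 5.8235… = 349.411…° → H = 349.4°
= HSL(349.4°, 96.7%, 51.8%)


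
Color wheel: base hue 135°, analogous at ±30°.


Base hue: 135°
Left analog: (135 - 30) mod 360 = 105°
Right analog: (135 + 30) mod 360 = 165°
Analogous hues = 105° and 165°


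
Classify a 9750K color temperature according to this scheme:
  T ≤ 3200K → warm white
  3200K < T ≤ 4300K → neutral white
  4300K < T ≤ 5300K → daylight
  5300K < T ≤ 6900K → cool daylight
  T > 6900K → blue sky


Temperature: 9750K
9750K > 6900K → blue sky
Classification: blue sky


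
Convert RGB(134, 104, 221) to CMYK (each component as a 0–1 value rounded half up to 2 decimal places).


R'=134/255≈0.5255, G'=104/255≈0.4078, B'=221/255≈0.8667
K = 1 - max(R',G',B') = 1 - 221/255 = 34/255 = 0.13333… → 0.13
(1-R'-K)/(1-K) simplifies to (max-R)/max with max = 221:
C = (221-134)/221 = 87/221 = 0.39366… → 0.39
M = (221-104)/221 = 117/221 = 0.52941… → 0.53
Y = (221-221)/221 = 0/221 = 0 → 0.00
= CMYK(0.39, 0.53, 0.00, 0.13)


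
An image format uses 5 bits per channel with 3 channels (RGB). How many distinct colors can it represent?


Total bits = 5 bits/channel × 3 channels = 15 bits
Distinct colors = 2^15
= 32,768 colors
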